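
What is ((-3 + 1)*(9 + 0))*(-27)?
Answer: 486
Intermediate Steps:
((-3 + 1)*(9 + 0))*(-27) = -2*9*(-27) = -18*(-27) = 486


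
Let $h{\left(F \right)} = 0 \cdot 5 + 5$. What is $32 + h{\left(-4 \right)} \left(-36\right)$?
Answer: $-148$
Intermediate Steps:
$h{\left(F \right)} = 5$ ($h{\left(F \right)} = 0 + 5 = 5$)
$32 + h{\left(-4 \right)} \left(-36\right) = 32 + 5 \left(-36\right) = 32 - 180 = -148$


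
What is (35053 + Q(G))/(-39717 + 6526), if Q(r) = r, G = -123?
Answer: -34930/33191 ≈ -1.0524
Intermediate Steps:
(35053 + Q(G))/(-39717 + 6526) = (35053 - 123)/(-39717 + 6526) = 34930/(-33191) = 34930*(-1/33191) = -34930/33191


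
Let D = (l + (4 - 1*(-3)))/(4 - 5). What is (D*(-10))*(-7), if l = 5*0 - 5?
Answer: -140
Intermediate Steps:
l = -5 (l = 0 - 5 = -5)
D = -2 (D = (-5 + (4 - 1*(-3)))/(4 - 5) = (-5 + (4 + 3))/(-1) = (-5 + 7)*(-1) = 2*(-1) = -2)
(D*(-10))*(-7) = -2*(-10)*(-7) = 20*(-7) = -140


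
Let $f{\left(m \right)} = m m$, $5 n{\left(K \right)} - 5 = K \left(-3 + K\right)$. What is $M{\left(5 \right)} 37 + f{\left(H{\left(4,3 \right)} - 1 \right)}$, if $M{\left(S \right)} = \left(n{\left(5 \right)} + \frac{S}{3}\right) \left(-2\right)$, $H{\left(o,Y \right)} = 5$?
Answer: $- \frac{988}{3} \approx -329.33$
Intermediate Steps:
$n{\left(K \right)} = 1 + \frac{K \left(-3 + K\right)}{5}$
$f{\left(m \right)} = m^{2}$
$M{\left(S \right)} = -6 - \frac{2 S}{3}$ ($M{\left(S \right)} = \left(\left(1 - 3 + \frac{5^{2}}{5}\right) + \frac{S}{3}\right) \left(-2\right) = \left(\left(1 - 3 + \frac{1}{5} \cdot 25\right) + S \frac{1}{3}\right) \left(-2\right) = \left(\left(1 - 3 + 5\right) + \frac{S}{3}\right) \left(-2\right) = \left(3 + \frac{S}{3}\right) \left(-2\right) = -6 - \frac{2 S}{3}$)
$M{\left(5 \right)} 37 + f{\left(H{\left(4,3 \right)} - 1 \right)} = \left(-6 - \frac{10}{3}\right) 37 + \left(5 - 1\right)^{2} = \left(- \frac{28}{3}\right) 37 + 4^{2} = - \frac{1036}{3} + 16 = - \frac{988}{3}$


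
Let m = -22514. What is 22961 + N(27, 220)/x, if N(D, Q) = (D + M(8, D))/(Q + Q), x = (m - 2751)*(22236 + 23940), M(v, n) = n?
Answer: 1964390552009591/85553353600 ≈ 22961.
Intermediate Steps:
x = -1166636640 (x = (-22514 - 2751)*(22236 + 23940) = -25265*46176 = -1166636640)
N(D, Q) = D/Q (N(D, Q) = (D + D)/(Q + Q) = (2*D)/((2*Q)) = (2*D)*(1/(2*Q)) = D/Q)
22961 + N(27, 220)/x = 22961 + (27/220)/(-1166636640) = 22961 + (27*(1/220))*(-1/1166636640) = 22961 + (27/220)*(-1/1166636640) = 22961 - 9/85553353600 = 1964390552009591/85553353600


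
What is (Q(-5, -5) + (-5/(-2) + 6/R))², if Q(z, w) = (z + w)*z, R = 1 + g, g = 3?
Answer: 2916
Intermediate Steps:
R = 4 (R = 1 + 3 = 4)
Q(z, w) = z*(w + z) (Q(z, w) = (w + z)*z = z*(w + z))
(Q(-5, -5) + (-5/(-2) + 6/R))² = (-5*(-5 - 5) + (-5/(-2) + 6/4))² = (-5*(-10) + (-5*(-½) + 6*(¼)))² = (50 + (5/2 + 3/2))² = (50 + 4)² = 54² = 2916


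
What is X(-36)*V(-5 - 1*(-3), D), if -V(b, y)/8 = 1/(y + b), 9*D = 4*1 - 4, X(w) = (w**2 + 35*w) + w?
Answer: 0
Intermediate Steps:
X(w) = w**2 + 36*w
D = 0 (D = (4*1 - 4)/9 = (4 - 4)/9 = (1/9)*0 = 0)
V(b, y) = -8/(b + y) (V(b, y) = -8/(y + b) = -8/(b + y))
X(-36)*V(-5 - 1*(-3), D) = (-36*(36 - 36))*(-8/((-5 - 1*(-3)) + 0)) = (-36*0)*(-8/((-5 + 3) + 0)) = 0*(-8/(-2 + 0)) = 0*(-8/(-2)) = 0*(-8*(-1/2)) = 0*4 = 0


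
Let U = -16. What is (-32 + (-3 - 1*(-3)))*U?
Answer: 512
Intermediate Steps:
(-32 + (-3 - 1*(-3)))*U = (-32 + (-3 - 1*(-3)))*(-16) = (-32 + (-3 + 3))*(-16) = (-32 + 0)*(-16) = -32*(-16) = 512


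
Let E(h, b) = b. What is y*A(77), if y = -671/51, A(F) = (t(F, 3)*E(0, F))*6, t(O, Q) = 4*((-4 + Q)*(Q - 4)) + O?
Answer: -8370054/17 ≈ -4.9236e+5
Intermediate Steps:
t(O, Q) = O + 4*(-4 + Q)**2 (t(O, Q) = 4*((-4 + Q)*(-4 + Q)) + O = 4*(-4 + Q)**2 + O = O + 4*(-4 + Q)**2)
A(F) = 6*F*(4 + F) (A(F) = ((F + 4*(-4 + 3)**2)*F)*6 = ((F + 4*(-1)**2)*F)*6 = ((F + 4*1)*F)*6 = ((F + 4)*F)*6 = ((4 + F)*F)*6 = (F*(4 + F))*6 = 6*F*(4 + F))
y = -671/51 (y = -671*1/51 = -671/51 ≈ -13.157)
y*A(77) = -1342*77*(4 + 77)/17 = -1342*77*81/17 = -671/51*37422 = -8370054/17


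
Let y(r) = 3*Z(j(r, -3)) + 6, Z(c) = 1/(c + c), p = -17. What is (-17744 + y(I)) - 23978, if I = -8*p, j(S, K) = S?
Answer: -11346749/272 ≈ -41716.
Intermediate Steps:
Z(c) = 1/(2*c)
I = 136 (I = -8*(-17) = 136)
y(r) = 6 + 3/(2*r) (y(r) = 3*(1/(2*r)) + 6 = 3/(2*r) + 6 = 6 + 3/(2*r))
(-17744 + y(I)) - 23978 = (-17744 + (6 + (3/2)/136)) - 23978 = (-17744 + (6 + (3/2)*(1/136))) - 23978 = (-17744 + (6 + 3/272)) - 23978 = (-17744 + 1635/272) - 23978 = -4824733/272 - 23978 = -11346749/272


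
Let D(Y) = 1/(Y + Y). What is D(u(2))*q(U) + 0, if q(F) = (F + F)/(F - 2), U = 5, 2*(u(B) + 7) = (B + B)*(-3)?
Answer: -5/39 ≈ -0.12821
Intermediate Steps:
u(B) = -7 - 3*B (u(B) = -7 + ((B + B)*(-3))/2 = -7 + ((2*B)*(-3))/2 = -7 + (-6*B)/2 = -7 - 3*B)
D(Y) = 1/(2*Y)
q(F) = 2*F/(-2 + F) (q(F) = (2*F)/(-2 + F) = 2*F/(-2 + F))
D(u(2))*q(U) + 0 = (1/(2*(-7 - 3*2)))*(2*5/(-2 + 5)) + 0 = (1/(2*(-7 - 6)))*(2*5/3) + 0 = ((1/2)/(-13))*(2*5*(1/3)) + 0 = ((1/2)*(-1/13))*(10/3) + 0 = -1/26*10/3 + 0 = -5/39 + 0 = -5/39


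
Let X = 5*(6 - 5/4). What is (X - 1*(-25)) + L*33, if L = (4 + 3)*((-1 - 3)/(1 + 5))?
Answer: -421/4 ≈ -105.25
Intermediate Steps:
X = 95/4 (X = 5*(6 - 5*1/4) = 5*(6 - 5/4) = 5*(19/4) = 95/4 ≈ 23.750)
L = -14/3 (L = 7*(-4/6) = 7*(-4*1/6) = 7*(-2/3) = -14/3 ≈ -4.6667)
(X - 1*(-25)) + L*33 = (95/4 - 1*(-25)) - 14/3*33 = (95/4 + 25) - 154 = 195/4 - 154 = -421/4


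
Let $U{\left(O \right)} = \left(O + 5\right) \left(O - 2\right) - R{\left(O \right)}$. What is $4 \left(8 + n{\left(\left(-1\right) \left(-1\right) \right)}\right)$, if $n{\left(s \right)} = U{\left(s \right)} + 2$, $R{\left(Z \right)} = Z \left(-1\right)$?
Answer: $20$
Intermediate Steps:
$R{\left(Z \right)} = - Z$
$U{\left(O \right)} = O + \left(-2 + O\right) \left(5 + O\right)$ ($U{\left(O \right)} = \left(O + 5\right) \left(O - 2\right) - - O = \left(5 + O\right) \left(-2 + O\right) + O = \left(-2 + O\right) \left(5 + O\right) + O = O + \left(-2 + O\right) \left(5 + O\right)$)
$n{\left(s \right)} = -8 + s^{2} + 4 s$ ($n{\left(s \right)} = \left(-10 + s^{2} + 4 s\right) + 2 = -8 + s^{2} + 4 s$)
$4 \left(8 + n{\left(\left(-1\right) \left(-1\right) \right)}\right) = 4 \left(8 + \left(-8 + \left(\left(-1\right) \left(-1\right)\right)^{2} + 4 \left(\left(-1\right) \left(-1\right)\right)\right)\right) = 4 \left(8 + \left(-8 + 1^{2} + 4 \cdot 1\right)\right) = 4 \left(8 + \left(-8 + 1 + 4\right)\right) = 4 \left(8 - 3\right) = 4 \cdot 5 = 20$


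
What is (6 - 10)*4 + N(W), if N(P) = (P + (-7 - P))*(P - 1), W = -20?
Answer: 131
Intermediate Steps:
N(P) = 7 - 7*P (N(P) = -7*(-1 + P) = 7 - 7*P)
(6 - 10)*4 + N(W) = (6 - 10)*4 + (7 - 7*(-20)) = -4*4 + (7 + 140) = -16 + 147 = 131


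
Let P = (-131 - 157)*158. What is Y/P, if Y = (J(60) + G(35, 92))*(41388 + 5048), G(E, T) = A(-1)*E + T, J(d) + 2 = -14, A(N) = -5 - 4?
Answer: 2774551/11376 ≈ 243.90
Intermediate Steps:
A(N) = -9
J(d) = -16 (J(d) = -2 - 14 = -16)
G(E, T) = T - 9*E (G(E, T) = -9*E + T = T - 9*E)
P = -45504 (P = -288*158 = -45504)
Y = -11098204 (Y = (-16 + (92 - 9*35))*(41388 + 5048) = (-16 + (92 - 315))*46436 = (-16 - 223)*46436 = -239*46436 = -11098204)
Y/P = -11098204/(-45504) = -11098204*(-1/45504) = 2774551/11376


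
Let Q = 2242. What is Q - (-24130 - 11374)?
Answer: 37746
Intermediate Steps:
Q - (-24130 - 11374) = 2242 - (-24130 - 11374) = 2242 - 1*(-35504) = 2242 + 35504 = 37746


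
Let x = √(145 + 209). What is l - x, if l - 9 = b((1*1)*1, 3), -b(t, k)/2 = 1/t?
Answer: 7 - √354 ≈ -11.815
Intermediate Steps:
b(t, k) = -2/t
x = √354 ≈ 18.815
l = 7 (l = 9 - 2/((1*1)*1) = 9 - 2/1 = 9 - 2*1 = 9 - 2 = 7)
l - x = 7 - √354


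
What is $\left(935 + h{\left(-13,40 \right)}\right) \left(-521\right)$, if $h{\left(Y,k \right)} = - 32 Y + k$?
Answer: $-724711$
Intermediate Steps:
$h{\left(Y,k \right)} = k - 32 Y$
$\left(935 + h{\left(-13,40 \right)}\right) \left(-521\right) = \left(935 + \left(40 - -416\right)\right) \left(-521\right) = \left(935 + \left(40 + 416\right)\right) \left(-521\right) = \left(935 + 456\right) \left(-521\right) = 1391 \left(-521\right) = -724711$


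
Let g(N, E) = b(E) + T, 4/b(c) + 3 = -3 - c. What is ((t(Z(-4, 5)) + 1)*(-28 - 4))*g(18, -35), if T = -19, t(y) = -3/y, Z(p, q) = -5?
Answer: 140032/145 ≈ 965.74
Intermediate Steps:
b(c) = 4/(-6 - c) (b(c) = 4/(-3 + (-3 - c)) = 4/(-6 - c))
g(N, E) = -19 - 4/(6 + E) (g(N, E) = -4/(6 + E) - 19 = -19 - 4/(6 + E))
((t(Z(-4, 5)) + 1)*(-28 - 4))*g(18, -35) = ((-3/(-5) + 1)*(-28 - 4))*((-118 - 19*(-35))/(6 - 35)) = ((-3*(-⅕) + 1)*(-32))*((-118 + 665)/(-29)) = ((⅗ + 1)*(-32))*(-1/29*547) = ((8/5)*(-32))*(-547/29) = -256/5*(-547/29) = 140032/145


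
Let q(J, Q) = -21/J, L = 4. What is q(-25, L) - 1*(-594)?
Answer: 14871/25 ≈ 594.84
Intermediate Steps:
q(J, Q) = -21/J
q(-25, L) - 1*(-594) = -21/(-25) - 1*(-594) = -21*(-1/25) + 594 = 21/25 + 594 = 14871/25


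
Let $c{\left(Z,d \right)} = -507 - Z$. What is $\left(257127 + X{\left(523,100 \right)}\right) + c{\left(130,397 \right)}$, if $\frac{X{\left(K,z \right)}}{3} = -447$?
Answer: $255149$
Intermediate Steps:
$X{\left(K,z \right)} = -1341$ ($X{\left(K,z \right)} = 3 \left(-447\right) = -1341$)
$\left(257127 + X{\left(523,100 \right)}\right) + c{\left(130,397 \right)} = \left(257127 - 1341\right) - 637 = 255786 - 637 = 255149$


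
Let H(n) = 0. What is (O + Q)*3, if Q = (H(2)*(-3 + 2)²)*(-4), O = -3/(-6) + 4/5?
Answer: 39/10 ≈ 3.9000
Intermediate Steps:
O = 13/10 (O = -3*(-⅙) + 4*(⅕) = ½ + ⅘ = 13/10 ≈ 1.3000)
Q = 0 (Q = (0*(-3 + 2)²)*(-4) = (0*(-1)²)*(-4) = (0*1)*(-4) = 0*(-4) = 0)
(O + Q)*3 = (13/10 + 0)*3 = (13/10)*3 = 39/10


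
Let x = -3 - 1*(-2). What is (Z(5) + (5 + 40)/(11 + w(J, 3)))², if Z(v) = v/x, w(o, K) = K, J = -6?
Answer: 625/196 ≈ 3.1888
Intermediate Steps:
x = -1 (x = -3 + 2 = -1)
Z(v) = -v (Z(v) = v/(-1) = v*(-1) = -v)
(Z(5) + (5 + 40)/(11 + w(J, 3)))² = (-1*5 + (5 + 40)/(11 + 3))² = (-5 + 45/14)² = (-25/14)² = 625/196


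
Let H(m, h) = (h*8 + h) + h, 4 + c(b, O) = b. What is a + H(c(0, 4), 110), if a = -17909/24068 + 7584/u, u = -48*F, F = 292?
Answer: 1930402357/1756964 ≈ 1098.7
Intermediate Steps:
c(b, O) = -4 + b
u = -14016 (u = -48*292 = -14016)
H(m, h) = 10*h (H(m, h) = (8*h + h) + h = 9*h + h = 10*h)
a = -2258043/1756964 (a = -17909/24068 + 7584/(-14016) = -17909*1/24068 + 7584*(-1/14016) = -17909/24068 - 79/146 = -2258043/1756964 ≈ -1.2852)
a + H(c(0, 4), 110) = -2258043/1756964 + 10*110 = -2258043/1756964 + 1100 = 1930402357/1756964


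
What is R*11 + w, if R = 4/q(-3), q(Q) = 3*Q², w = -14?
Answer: -334/27 ≈ -12.370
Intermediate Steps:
R = 4/27 (R = 4/((3*(-3)²)) = 4/((3*9)) = 4/27 ≈ 0.14815)
R*11 + w = (4/27)*11 - 14 = 44/27 - 14 = -334/27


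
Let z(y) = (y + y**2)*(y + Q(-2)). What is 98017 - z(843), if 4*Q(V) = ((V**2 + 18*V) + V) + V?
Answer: -593286311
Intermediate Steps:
Q(V) = 5*V + V**2/4 (Q(V) = (((V**2 + 18*V) + V) + V)/4 = ((V**2 + 19*V) + V)/4 = (V**2 + 20*V)/4 = 5*V + V**2/4)
z(y) = (-9 + y)*(y + y**2) (z(y) = (y + y**2)*(y + (1/4)*(-2)*(20 - 2)) = (y + y**2)*(y + (1/4)*(-2)*18) = (y + y**2)*(y - 9) = (y + y**2)*(-9 + y) = (-9 + y)*(y + y**2))
98017 - z(843) = 98017 - 843*(-9 + 843**2 - 8*843) = 98017 - 843*(-9 + 710649 - 6744) = 98017 - 843*703896 = 98017 - 1*593384328 = 98017 - 593384328 = -593286311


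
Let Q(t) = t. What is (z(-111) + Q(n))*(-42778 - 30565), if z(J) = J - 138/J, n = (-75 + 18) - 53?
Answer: 596351933/37 ≈ 1.6118e+7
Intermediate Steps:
n = -110 (n = -57 - 53 = -110)
(z(-111) + Q(n))*(-42778 - 30565) = ((-111 - 138/(-111)) - 110)*(-42778 - 30565) = ((-111 - 138*(-1/111)) - 110)*(-73343) = ((-111 + 46/37) - 110)*(-73343) = (-4061/37 - 110)*(-73343) = -8131/37*(-73343) = 596351933/37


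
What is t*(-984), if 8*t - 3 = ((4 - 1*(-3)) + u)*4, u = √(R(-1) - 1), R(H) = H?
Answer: -3813 - 492*I*√2 ≈ -3813.0 - 695.79*I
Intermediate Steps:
u = I*√2 (u = √(-1 - 1) = √(-2) = I*√2 ≈ 1.4142*I)
t = 31/8 + I*√2/2 (t = 3/8 + (((4 - 1*(-3)) + I*√2)*4)/8 = 3/8 + (((4 + 3) + I*√2)*4)/8 = 3/8 + ((7 + I*√2)*4)/8 = 3/8 + (28 + 4*I*√2)/8 = 3/8 + (7/2 + I*√2/2) = 31/8 + I*√2/2 ≈ 3.875 + 0.70711*I)
t*(-984) = (31/8 + I*√2/2)*(-984) = -3813 - 492*I*√2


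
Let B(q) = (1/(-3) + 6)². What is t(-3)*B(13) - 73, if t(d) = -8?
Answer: -2969/9 ≈ -329.89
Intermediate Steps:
B(q) = 289/9 (B(q) = (-⅓ + 6)² = (17/3)² = 289/9)
t(-3)*B(13) - 73 = -8*289/9 - 73 = -2312/9 - 73 = -2969/9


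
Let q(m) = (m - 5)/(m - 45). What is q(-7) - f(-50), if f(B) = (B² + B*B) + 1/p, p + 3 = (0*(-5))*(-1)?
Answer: -194978/39 ≈ -4999.4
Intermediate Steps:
q(m) = (-5 + m)/(-45 + m)
p = -3 (p = -3 + (0*(-5))*(-1) = -3 + 0*(-1) = -3 + 0 = -3)
f(B) = -⅓ + 2*B² (f(B) = (B² + B*B) + 1/(-3) = (B² + B²) - ⅓ = 2*B² - ⅓ = -⅓ + 2*B²)
q(-7) - f(-50) = (-5 - 7)/(-45 - 7) - (-⅓ + 2*(-50)²) = -12/(-52) - (-⅓ + 2*2500) = -1/52*(-12) - (-⅓ + 5000) = 3/13 - 1*14999/3 = 3/13 - 14999/3 = -194978/39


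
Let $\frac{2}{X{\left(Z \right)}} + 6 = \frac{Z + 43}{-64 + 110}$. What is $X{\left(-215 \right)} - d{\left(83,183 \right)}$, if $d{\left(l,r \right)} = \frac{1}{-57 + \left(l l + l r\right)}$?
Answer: $- \frac{506595}{2466352} \approx -0.2054$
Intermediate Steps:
$X{\left(Z \right)} = \frac{2}{- \frac{233}{46} + \frac{Z}{46}}$ ($X{\left(Z \right)} = \frac{2}{-6 + \frac{Z + 43}{-64 + 110}} = \frac{2}{-6 + \frac{43 + Z}{46}} = \frac{2}{-6 + \left(43 + Z\right) \frac{1}{46}} = \frac{2}{-6 + \left(\frac{43}{46} + \frac{Z}{46}\right)} = \frac{2}{- \frac{233}{46} + \frac{Z}{46}}$)
$d{\left(l,r \right)} = \frac{1}{-57 + l^{2} + l r}$ ($d{\left(l,r \right)} = \frac{1}{-57 + \left(l^{2} + l r\right)} = \frac{1}{-57 + l^{2} + l r}$)
$X{\left(-215 \right)} - d{\left(83,183 \right)} = \frac{92}{-233 - 215} - \frac{1}{-57 + 83^{2} + 83 \cdot 183} = \frac{92}{-448} - \frac{1}{-57 + 6889 + 15189} = 92 \left(- \frac{1}{448}\right) - \frac{1}{22021} = - \frac{23}{112} - \frac{1}{22021} = - \frac{506595}{2466352}$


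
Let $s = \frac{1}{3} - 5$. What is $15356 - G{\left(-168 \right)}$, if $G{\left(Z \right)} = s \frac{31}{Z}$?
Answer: $\frac{552785}{36} \approx 15355.0$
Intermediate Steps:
$s = - \frac{14}{3}$ ($s = \frac{1}{3} - 5 = - \frac{14}{3} \approx -4.6667$)
$G{\left(Z \right)} = - \frac{434}{3 Z}$ ($G{\left(Z \right)} = - \frac{14 \frac{31}{Z}}{3} = - \frac{434}{3 Z}$)
$15356 - G{\left(-168 \right)} = 15356 - - \frac{434}{3 \left(-168\right)} = 15356 - \left(- \frac{434}{3}\right) \left(- \frac{1}{168}\right) = 15356 - \frac{31}{36} = \frac{552785}{36}$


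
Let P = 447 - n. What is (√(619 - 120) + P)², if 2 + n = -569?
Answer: (1018 + √499)² ≈ 1.0823e+6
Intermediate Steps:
n = -571 (n = -2 - 569 = -571)
P = 1018 (P = 447 - 1*(-571) = 447 + 571 = 1018)
(√(619 - 120) + P)² = (√(619 - 120) + 1018)² = (√499 + 1018)² = (1018 + √499)²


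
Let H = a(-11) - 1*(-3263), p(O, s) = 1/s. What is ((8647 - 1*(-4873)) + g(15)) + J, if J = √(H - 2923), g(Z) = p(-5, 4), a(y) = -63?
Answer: 54081/4 + √277 ≈ 13537.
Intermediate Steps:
g(Z) = ¼ (g(Z) = 1/4 = ¼)
H = 3200 (H = -63 - 1*(-3263) = -63 + 3263 = 3200)
J = √277 (J = √(3200 - 2923) = √277 ≈ 16.643)
((8647 - 1*(-4873)) + g(15)) + J = ((8647 - 1*(-4873)) + ¼) + √277 = ((8647 + 4873) + ¼) + √277 = (13520 + ¼) + √277 = 54081/4 + √277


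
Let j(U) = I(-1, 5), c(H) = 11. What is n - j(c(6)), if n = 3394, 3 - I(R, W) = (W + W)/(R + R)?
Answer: 3386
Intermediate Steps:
I(R, W) = 3 - W/R (I(R, W) = 3 - (W + W)/(R + R) = 3 - 2*W/(2*R) = 3 - 2*W*1/(2*R) = 3 - W/R)
j(U) = 8 (j(U) = 3 - 1*5/(-1) = 3 - 1*5*(-1) = 3 + 5 = 8)
n - j(c(6)) = 3394 - 1*8 = 3394 - 8 = 3386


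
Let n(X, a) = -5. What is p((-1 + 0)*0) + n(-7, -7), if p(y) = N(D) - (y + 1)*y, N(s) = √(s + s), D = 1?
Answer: -5 + √2 ≈ -3.5858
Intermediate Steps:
N(s) = √2*√s (N(s) = √(2*s) = √2*√s)
p(y) = √2 - y*(1 + y) (p(y) = √2*√1 - (y + 1)*y = √2*1 - (1 + y)*y = √2 - y*(1 + y))
p((-1 + 0)*0) + n(-7, -7) = (√2 - (-1 + 0)*0 - ((-1 + 0)*0)²) - 5 = (√2 - (-1)*0 - (-1*0)²) - 5 = (√2 - 1*0 - 1*0²) - 5 = (√2 + 0 - 1*0) - 5 = (√2 + 0 + 0) - 5 = √2 - 5 = -5 + √2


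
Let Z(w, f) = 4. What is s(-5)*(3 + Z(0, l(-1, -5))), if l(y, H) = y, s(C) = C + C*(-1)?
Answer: 0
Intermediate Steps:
s(C) = 0 (s(C) = C - C = 0)
s(-5)*(3 + Z(0, l(-1, -5))) = 0*(3 + 4) = 0*7 = 0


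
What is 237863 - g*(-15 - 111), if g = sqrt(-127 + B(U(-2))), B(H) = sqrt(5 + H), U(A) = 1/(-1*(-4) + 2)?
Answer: 237863 + 21*sqrt(-4572 + 6*sqrt(186)) ≈ 2.3786e+5 + 1407.2*I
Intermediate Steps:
U(A) = 1/6 (U(A) = 1/(4 + 2) = 1/6)
g = sqrt(-127 + sqrt(186)/6) (g = sqrt(-127 + sqrt(5 + 1/6)) = sqrt(-127 + sqrt(31/6)) = sqrt(-127 + sqrt(186)/6) ≈ 11.168*I)
237863 - g*(-15 - 111) = 237863 - sqrt(-4572 + 6*sqrt(186))/6*(-15 - 111) = 237863 - sqrt(-4572 + 6*sqrt(186))/6*(-126) = 237863 - (-21)*sqrt(-4572 + 6*sqrt(186)) = 237863 + 21*sqrt(-4572 + 6*sqrt(186))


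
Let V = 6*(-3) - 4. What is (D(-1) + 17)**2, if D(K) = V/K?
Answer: 1521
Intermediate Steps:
V = -22 (V = -18 - 4 = -22)
D(K) = -22/K
(D(-1) + 17)**2 = (-22/(-1) + 17)**2 = (-22*(-1) + 17)**2 = (22 + 17)**2 = 39**2 = 1521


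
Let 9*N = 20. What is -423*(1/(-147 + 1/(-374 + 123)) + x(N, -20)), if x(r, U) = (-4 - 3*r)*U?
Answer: -3329569347/36898 ≈ -90237.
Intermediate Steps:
N = 20/9 (N = (1/9)*20 = 20/9 ≈ 2.2222)
x(r, U) = U*(-4 - 3*r)
-423*(1/(-147 + 1/(-374 + 123)) + x(N, -20)) = -423*(1/(-147 + 1/(-374 + 123)) - 1*(-20)*(4 + 3*(20/9))) = -423*(1/(-147 + 1/(-251)) - 1*(-20)*(4 + 20/3)) = -423*(1/(-147 - 1/251) - 1*(-20)*32/3) = -423*(1/(-36898/251) + 640/3) = -423*(-251/36898 + 640/3) = -423*23613967/110694 = -3329569347/36898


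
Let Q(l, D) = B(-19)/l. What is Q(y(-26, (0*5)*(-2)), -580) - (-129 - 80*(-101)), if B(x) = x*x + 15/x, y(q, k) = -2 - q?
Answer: -904703/114 ≈ -7936.0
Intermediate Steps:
B(x) = x² + 15/x
Q(l, D) = 6844/(19*l) (Q(l, D) = ((15 + (-19)³)/(-19))/l = (-(15 - 6859)/19)/l = (-1/19*(-6844))/l = 6844/(19*l))
Q(y(-26, (0*5)*(-2)), -580) - (-129 - 80*(-101)) = 6844/(19*(-2 - 1*(-26))) - (-129 - 80*(-101)) = 6844/(19*(-2 + 26)) - (-129 + 8080) = (6844/19)/24 - 1*7951 = (6844/19)*(1/24) - 7951 = 1711/114 - 7951 = -904703/114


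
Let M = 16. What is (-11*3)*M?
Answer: -528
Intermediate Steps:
(-11*3)*M = -11*3*16 = -33*16 = -528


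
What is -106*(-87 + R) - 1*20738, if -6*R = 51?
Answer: -10615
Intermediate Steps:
R = -17/2 (R = -⅙*51 = -17/2 ≈ -8.5000)
-106*(-87 + R) - 1*20738 = -106*(-87 - 17/2) - 1*20738 = -106*(-191/2) - 20738 = 10123 - 20738 = -10615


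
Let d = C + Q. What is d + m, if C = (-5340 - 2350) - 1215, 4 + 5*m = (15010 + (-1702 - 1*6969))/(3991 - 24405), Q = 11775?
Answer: 58570581/20414 ≈ 2869.1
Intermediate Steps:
m = -17599/20414 (m = -⅘ + ((15010 + (-1702 - 1*6969))/(3991 - 24405))/5 = -⅘ + ((15010 + (-1702 - 6969))/(-20414))/5 = -⅘ + ((15010 - 8671)*(-1/20414))/5 = -⅘ + (6339*(-1/20414))/5 = -⅘ + (⅕)*(-6339/20414) = -⅘ - 6339/102070 = -17599/20414 ≈ -0.86210)
C = -8905 (C = -7690 - 1215 = -8905)
d = 2870 (d = -8905 + 11775 = 2870)
d + m = 2870 - 17599/20414 = 58570581/20414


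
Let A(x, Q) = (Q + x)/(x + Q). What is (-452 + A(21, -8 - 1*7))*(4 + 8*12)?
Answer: -45100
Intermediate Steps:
A(x, Q) = 1 (A(x, Q) = (Q + x)/(Q + x) = 1)
(-452 + A(21, -8 - 1*7))*(4 + 8*12) = (-452 + 1)*(4 + 8*12) = -451*(4 + 96) = -451*100 = -45100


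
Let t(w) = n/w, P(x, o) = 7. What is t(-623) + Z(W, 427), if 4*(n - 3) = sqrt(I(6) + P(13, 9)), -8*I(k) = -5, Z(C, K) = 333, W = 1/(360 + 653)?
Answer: 207456/623 - sqrt(122)/9968 ≈ 332.99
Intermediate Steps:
W = 1/1013 ≈ 0.00098717
I(k) = 5/8 (I(k) = -1/8*(-5) = 5/8)
n = 3 + sqrt(122)/16 (n = 3 + sqrt(5/8 + 7)/4 = 3 + sqrt(61/8)/4 = 3 + (sqrt(122)/4)/4 = 3 + sqrt(122)/16 ≈ 3.6903)
t(w) = (3 + sqrt(122)/16)/w
t(-623) + Z(W, 427) = (1/16)*(48 + sqrt(122))/(-623) + 333 = (1/16)*(-1/623)*(48 + sqrt(122)) + 333 = (-3/623 - sqrt(122)/9968) + 333 = 207456/623 - sqrt(122)/9968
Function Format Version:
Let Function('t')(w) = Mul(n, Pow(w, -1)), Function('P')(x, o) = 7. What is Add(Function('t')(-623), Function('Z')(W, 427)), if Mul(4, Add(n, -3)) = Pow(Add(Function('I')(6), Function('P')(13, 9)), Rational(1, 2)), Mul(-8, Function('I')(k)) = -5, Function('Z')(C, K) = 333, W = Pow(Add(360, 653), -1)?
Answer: Add(Rational(207456, 623), Mul(Rational(-1, 9968), Pow(122, Rational(1, 2)))) ≈ 332.99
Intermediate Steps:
W = Rational(1, 1013) (W = Pow(1013, -1) = Rational(1, 1013) ≈ 0.00098717)
Function('I')(k) = Rational(5, 8) (Function('I')(k) = Mul(Rational(-1, 8), -5) = Rational(5, 8))
n = Add(3, Mul(Rational(1, 16), Pow(122, Rational(1, 2)))) (n = Add(3, Mul(Rational(1, 4), Pow(Add(Rational(5, 8), 7), Rational(1, 2)))) = Add(3, Mul(Rational(1, 4), Pow(Rational(61, 8), Rational(1, 2)))) = Add(3, Mul(Rational(1, 4), Mul(Rational(1, 4), Pow(122, Rational(1, 2))))) = Add(3, Mul(Rational(1, 16), Pow(122, Rational(1, 2)))) ≈ 3.6903)
Function('t')(w) = Mul(Pow(w, -1), Add(3, Mul(Rational(1, 16), Pow(122, Rational(1, 2))))) (Function('t')(w) = Mul(Add(3, Mul(Rational(1, 16), Pow(122, Rational(1, 2)))), Pow(w, -1)) = Mul(Pow(w, -1), Add(3, Mul(Rational(1, 16), Pow(122, Rational(1, 2))))))
Add(Function('t')(-623), Function('Z')(W, 427)) = Add(Mul(Rational(1, 16), Pow(-623, -1), Add(48, Pow(122, Rational(1, 2)))), 333) = Add(Mul(Rational(1, 16), Rational(-1, 623), Add(48, Pow(122, Rational(1, 2)))), 333) = Add(Add(Rational(-3, 623), Mul(Rational(-1, 9968), Pow(122, Rational(1, 2)))), 333) = Add(Rational(207456, 623), Mul(Rational(-1, 9968), Pow(122, Rational(1, 2))))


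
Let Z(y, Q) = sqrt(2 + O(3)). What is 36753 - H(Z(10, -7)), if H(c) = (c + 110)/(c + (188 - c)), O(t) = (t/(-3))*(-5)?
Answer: 3454727/94 - sqrt(7)/188 ≈ 36752.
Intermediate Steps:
O(t) = 5*t/3 (O(t) = (t*(-1/3))*(-5) = -t/3*(-5) = 5*t/3)
Z(y, Q) = sqrt(7) (Z(y, Q) = sqrt(2 + (5/3)*3) = sqrt(2 + 5) = sqrt(7))
H(c) = 55/94 + c/188 (H(c) = (110 + c)/188 = (110 + c)*(1/188) = 55/94 + c/188)
36753 - H(Z(10, -7)) = 36753 - (55/94 + sqrt(7)/188) = 36753 + (-55/94 - sqrt(7)/188) = 3454727/94 - sqrt(7)/188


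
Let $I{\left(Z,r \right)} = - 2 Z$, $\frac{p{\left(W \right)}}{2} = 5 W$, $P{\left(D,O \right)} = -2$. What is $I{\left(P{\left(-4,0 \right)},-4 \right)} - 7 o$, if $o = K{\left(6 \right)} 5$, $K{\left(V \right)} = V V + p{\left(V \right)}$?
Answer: $-3356$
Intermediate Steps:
$p{\left(W \right)} = 10 W$ ($p{\left(W \right)} = 2 \cdot 5 W = 10 W$)
$K{\left(V \right)} = V^{2} + 10 V$ ($K{\left(V \right)} = V V + 10 V = V^{2} + 10 V$)
$o = 480$ ($o = 6 \left(10 + 6\right) 5 = 6 \cdot 16 \cdot 5 = 96 \cdot 5 = 480$)
$I{\left(P{\left(-4,0 \right)},-4 \right)} - 7 o = \left(-2\right) \left(-2\right) - 3360 = 4 - 3360 = -3356$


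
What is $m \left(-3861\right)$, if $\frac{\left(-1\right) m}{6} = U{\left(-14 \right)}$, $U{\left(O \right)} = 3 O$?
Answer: $-972972$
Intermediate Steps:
$m = 252$ ($m = - 6 \cdot 3 \left(-14\right) = \left(-6\right) \left(-42\right) = 252$)
$m \left(-3861\right) = 252 \left(-3861\right) = -972972$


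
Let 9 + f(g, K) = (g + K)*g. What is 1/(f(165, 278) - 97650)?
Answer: -1/24564 ≈ -4.0710e-5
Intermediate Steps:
f(g, K) = -9 + g*(K + g) (f(g, K) = -9 + (g + K)*g = -9 + (K + g)*g = -9 + g*(K + g))
1/(f(165, 278) - 97650) = 1/((-9 + 165**2 + 278*165) - 97650) = 1/((-9 + 27225 + 45870) - 97650) = 1/(73086 - 97650) = 1/(-24564) = -1/24564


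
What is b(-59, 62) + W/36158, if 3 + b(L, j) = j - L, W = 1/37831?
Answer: 161411409165/1367893298 ≈ 118.00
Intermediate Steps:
W = 1/37831 ≈ 2.6433e-5
b(L, j) = -3 + j - L (b(L, j) = -3 + (j - L) = -3 + j - L)
b(-59, 62) + W/36158 = (-3 + 62 - 1*(-59)) + (1/37831)/36158 = (-3 + 62 + 59) + (1/37831)*(1/36158) = 118 + 1/1367893298 = 161411409165/1367893298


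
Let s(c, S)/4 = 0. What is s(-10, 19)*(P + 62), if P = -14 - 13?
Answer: 0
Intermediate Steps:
s(c, S) = 0 (s(c, S) = 4*0 = 0)
P = -27
s(-10, 19)*(P + 62) = 0*(-27 + 62) = 0*35 = 0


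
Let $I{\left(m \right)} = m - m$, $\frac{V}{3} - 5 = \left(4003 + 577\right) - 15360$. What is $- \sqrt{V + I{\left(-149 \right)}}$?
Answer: $- 5 i \sqrt{1293} \approx - 179.79 i$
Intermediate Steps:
$V = -32325$ ($V = 15 + 3 \left(\left(4003 + 577\right) - 15360\right) = 15 + 3 \left(4580 - 15360\right) = 15 + 3 \left(-10780\right) = 15 - 32340 = -32325$)
$I{\left(m \right)} = 0$
$- \sqrt{V + I{\left(-149 \right)}} = - \sqrt{-32325 + 0} = - \sqrt{-32325} = - 5 i \sqrt{1293}$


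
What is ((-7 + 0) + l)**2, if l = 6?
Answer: 1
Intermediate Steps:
((-7 + 0) + l)**2 = ((-7 + 0) + 6)**2 = (-7 + 6)**2 = (-1)**2 = 1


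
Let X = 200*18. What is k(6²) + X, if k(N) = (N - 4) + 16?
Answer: 3648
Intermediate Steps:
X = 3600
k(N) = 12 + N (k(N) = (-4 + N) + 16 = 12 + N)
k(6²) + X = (12 + 6²) + 3600 = (12 + 36) + 3600 = 48 + 3600 = 3648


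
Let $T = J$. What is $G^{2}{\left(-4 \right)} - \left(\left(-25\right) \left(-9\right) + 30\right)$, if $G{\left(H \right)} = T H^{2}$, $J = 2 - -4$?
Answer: $8961$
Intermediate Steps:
$J = 6$ ($J = 2 + 4 = 6$)
$T = 6$
$G{\left(H \right)} = 6 H^{2}$
$G^{2}{\left(-4 \right)} - \left(\left(-25\right) \left(-9\right) + 30\right) = \left(6 \left(-4\right)^{2}\right)^{2} - \left(\left(-25\right) \left(-9\right) + 30\right) = \left(6 \cdot 16\right)^{2} - \left(225 + 30\right) = 96^{2} - 255 = 9216 - 255 = 8961$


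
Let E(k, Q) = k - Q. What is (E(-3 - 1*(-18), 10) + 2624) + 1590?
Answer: 4219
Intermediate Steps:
(E(-3 - 1*(-18), 10) + 2624) + 1590 = (((-3 - 1*(-18)) - 1*10) + 2624) + 1590 = (((-3 + 18) - 10) + 2624) + 1590 = ((15 - 10) + 2624) + 1590 = (5 + 2624) + 1590 = 2629 + 1590 = 4219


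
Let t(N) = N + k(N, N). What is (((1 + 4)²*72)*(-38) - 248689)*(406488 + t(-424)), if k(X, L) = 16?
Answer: -128763501120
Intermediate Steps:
t(N) = 16 + N (t(N) = N + 16 = 16 + N)
(((1 + 4)²*72)*(-38) - 248689)*(406488 + t(-424)) = (((1 + 4)²*72)*(-38) - 248689)*(406488 + (16 - 424)) = ((5²*72)*(-38) - 248689)*(406488 - 408) = ((25*72)*(-38) - 248689)*406080 = (1800*(-38) - 248689)*406080 = (-68400 - 248689)*406080 = -317089*406080 = -128763501120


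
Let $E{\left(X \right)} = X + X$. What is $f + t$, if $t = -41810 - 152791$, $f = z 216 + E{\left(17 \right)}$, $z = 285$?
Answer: $-133007$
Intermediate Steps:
$E{\left(X \right)} = 2 X$
$f = 61594$ ($f = 285 \cdot 216 + 2 \cdot 17 = 61560 + 34 = 61594$)
$t = -194601$
$f + t = 61594 - 194601 = -133007$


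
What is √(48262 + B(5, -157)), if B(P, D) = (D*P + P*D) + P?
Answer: 7*√953 ≈ 216.09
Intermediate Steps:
B(P, D) = P + 2*D*P (B(P, D) = (D*P + D*P) + P = 2*D*P + P = P + 2*D*P)
√(48262 + B(5, -157)) = √(48262 + 5*(1 + 2*(-157))) = √(48262 + 5*(1 - 314)) = √(48262 + 5*(-313)) = √(48262 - 1565) = √46697 = 7*√953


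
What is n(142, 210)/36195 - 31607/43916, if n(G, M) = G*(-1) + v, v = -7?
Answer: -1150558849/1589539620 ≈ -0.72383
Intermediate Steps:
n(G, M) = -7 - G (n(G, M) = G*(-1) - 7 = -G - 7 = -7 - G)
n(142, 210)/36195 - 31607/43916 = (-7 - 1*142)/36195 - 31607/43916 = (-7 - 142)*(1/36195) - 31607*1/43916 = -149*1/36195 - 31607/43916 = -149/36195 - 31607/43916 = -1150558849/1589539620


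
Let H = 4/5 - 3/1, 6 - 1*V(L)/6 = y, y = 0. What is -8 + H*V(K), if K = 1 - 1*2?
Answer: -436/5 ≈ -87.200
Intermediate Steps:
K = -1 (K = 1 - 2 = -1)
V(L) = 36 (V(L) = 36 - 6*0 = 36 + 0 = 36)
H = -11/5 (H = 4*(⅕) - 3*1 = ⅘ - 3 = -11/5 ≈ -2.2000)
-8 + H*V(K) = -8 - 11/5*36 = -8 - 396/5 = -436/5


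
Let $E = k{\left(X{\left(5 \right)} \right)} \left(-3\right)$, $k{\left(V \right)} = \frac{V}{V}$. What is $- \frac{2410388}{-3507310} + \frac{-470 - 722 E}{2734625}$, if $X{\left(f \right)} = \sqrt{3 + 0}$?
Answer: $\frac{659745568226}{959117760875} \approx 0.68787$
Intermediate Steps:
$X{\left(f \right)} = \sqrt{3}$
$k{\left(V \right)} = 1$
$E = -3$ ($E = 1 \left(-3\right) = -3$)
$- \frac{2410388}{-3507310} + \frac{-470 - 722 E}{2734625} = - \frac{2410388}{-3507310} + \frac{-470 - -2166}{2734625} = \left(-2410388\right) \left(- \frac{1}{3507310}\right) + \left(-470 + 2166\right) \frac{1}{2734625} = \frac{1205194}{1753655} + 1696 \cdot \frac{1}{2734625} = \frac{1205194}{1753655} + \frac{1696}{2734625} = \frac{659745568226}{959117760875}$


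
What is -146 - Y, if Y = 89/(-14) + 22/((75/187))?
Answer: -204221/1050 ≈ -194.50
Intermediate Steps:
Y = 50921/1050 (Y = 89*(-1/14) + 22/((75*(1/187))) = -89/14 + 22/(75/187) = -89/14 + 22*(187/75) = -89/14 + 4114/75 = 50921/1050 ≈ 48.496)
-146 - Y = -146 - 1*50921/1050 = -146 - 50921/1050 = -204221/1050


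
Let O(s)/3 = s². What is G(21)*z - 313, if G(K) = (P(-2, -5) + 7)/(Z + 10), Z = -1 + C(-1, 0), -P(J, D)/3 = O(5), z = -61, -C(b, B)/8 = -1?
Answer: 7977/17 ≈ 469.24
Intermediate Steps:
O(s) = 3*s²
C(b, B) = 8 (C(b, B) = -8*(-1) = 8)
P(J, D) = -225 (P(J, D) = -9*5² = -9*25 = -3*75 = -225)
Z = 7 (Z = -1 + 8 = 7)
G(K) = -218/17 (G(K) = (-225 + 7)/(7 + 10) = -218/17)
G(21)*z - 313 = -218/17*(-61) - 313 = 13298/17 - 313 = 7977/17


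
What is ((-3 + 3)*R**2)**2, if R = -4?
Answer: 0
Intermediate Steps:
((-3 + 3)*R**2)**2 = ((-3 + 3)*(-4)**2)**2 = (0*16)**2 = 0**2 = 0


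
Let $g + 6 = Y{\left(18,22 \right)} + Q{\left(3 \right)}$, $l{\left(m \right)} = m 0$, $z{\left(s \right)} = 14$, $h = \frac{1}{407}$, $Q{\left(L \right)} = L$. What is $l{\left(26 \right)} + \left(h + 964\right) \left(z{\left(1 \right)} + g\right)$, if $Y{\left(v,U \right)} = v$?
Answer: $\frac{11378121}{407} \approx 27956.0$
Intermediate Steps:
$h = \frac{1}{407} \approx 0.002457$
$l{\left(m \right)} = 0$
$g = 15$ ($g = -6 + \left(18 + 3\right) = -6 + 21 = 15$)
$l{\left(26 \right)} + \left(h + 964\right) \left(z{\left(1 \right)} + g\right) = 0 + \left(\frac{1}{407} + 964\right) \left(14 + 15\right) = 0 + \frac{392349}{407} \cdot 29 = 0 + \frac{11378121}{407} = \frac{11378121}{407}$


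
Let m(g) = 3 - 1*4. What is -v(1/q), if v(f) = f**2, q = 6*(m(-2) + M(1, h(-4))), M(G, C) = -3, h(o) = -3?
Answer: -1/576 ≈ -0.0017361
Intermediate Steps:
m(g) = -1 (m(g) = 3 - 4 = -1)
q = -24 (q = 6*(-1 - 3) = 6*(-4) = -24)
-v(1/q) = -(1/(-24))**2 = -(-1/24)**2 = -1*1/576 = -1/576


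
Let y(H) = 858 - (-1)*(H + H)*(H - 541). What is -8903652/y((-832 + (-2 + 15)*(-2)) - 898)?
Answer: -4451826/4033961 ≈ -1.1036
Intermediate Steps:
y(H) = 858 + 2*H*(-541 + H) (y(H) = 858 - (-1)*(2*H)*(-541 + H) = 858 - (-1)*2*H*(-541 + H) = 858 - (-2)*H*(-541 + H) = 858 + 2*H*(-541 + H))
-8903652/y((-832 + (-2 + 15)*(-2)) - 898) = -8903652/(858 - 1082*((-832 + (-2 + 15)*(-2)) - 898) + 2*((-832 + (-2 + 15)*(-2)) - 898)**2) = -8903652/(858 - 1082*((-832 + 13*(-2)) - 898) + 2*((-832 + 13*(-2)) - 898)**2) = -8903652/(858 - 1082*((-832 - 26) - 898) + 2*((-832 - 26) - 898)**2) = -8903652/(858 - 1082*(-858 - 898) + 2*(-858 - 898)**2) = -8903652/(858 - 1082*(-1756) + 2*(-1756)**2) = -8903652/(858 + 1899992 + 2*3083536) = -8903652/(858 + 1899992 + 6167072) = -8903652/8067922 = -8903652*1/8067922 = -4451826/4033961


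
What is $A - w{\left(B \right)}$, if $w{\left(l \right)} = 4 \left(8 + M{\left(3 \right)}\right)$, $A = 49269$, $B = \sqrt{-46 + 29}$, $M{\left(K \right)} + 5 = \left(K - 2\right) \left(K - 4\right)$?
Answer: $49261$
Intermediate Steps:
$M{\left(K \right)} = -5 + \left(-4 + K\right) \left(-2 + K\right)$ ($M{\left(K \right)} = -5 + \left(K - 2\right) \left(K - 4\right) = -5 + \left(-2 + K\right) \left(-4 + K\right) = -5 + \left(-4 + K\right) \left(-2 + K\right)$)
$B = i \sqrt{17}$ ($B = \sqrt{-17} = i \sqrt{17} \approx 4.1231 i$)
$w{\left(l \right)} = 8$ ($w{\left(l \right)} = 4 \left(8 + \left(3 + 3^{2} - 18\right)\right) = 4 \left(8 + \left(3 + 9 - 18\right)\right) = 4 \left(8 - 6\right) = 4 \cdot 2 = 8$)
$A - w{\left(B \right)} = 49269 - 8 = 49261$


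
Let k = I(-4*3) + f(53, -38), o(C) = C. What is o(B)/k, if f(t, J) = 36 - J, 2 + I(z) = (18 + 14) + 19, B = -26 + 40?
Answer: 14/123 ≈ 0.11382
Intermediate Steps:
B = 14
I(z) = 49 (I(z) = -2 + ((18 + 14) + 19) = -2 + (32 + 19) = -2 + 51 = 49)
k = 123 (k = 49 + (36 - 1*(-38)) = 49 + (36 + 38) = 49 + 74 = 123)
o(B)/k = 14/123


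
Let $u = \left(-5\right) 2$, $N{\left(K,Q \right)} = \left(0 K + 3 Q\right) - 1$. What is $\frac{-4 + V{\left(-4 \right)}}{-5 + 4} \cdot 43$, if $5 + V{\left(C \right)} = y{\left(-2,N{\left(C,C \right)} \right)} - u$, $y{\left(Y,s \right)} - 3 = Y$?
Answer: $-86$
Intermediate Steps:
$N{\left(K,Q \right)} = -1 + 3 Q$ ($N{\left(K,Q \right)} = \left(0 + 3 Q\right) - 1 = 3 Q - 1 = -1 + 3 Q$)
$y{\left(Y,s \right)} = 3 + Y$
$u = -10$
$V{\left(C \right)} = 6$ ($V{\left(C \right)} = -5 + \left(\left(3 - 2\right) - -10\right) = -5 + \left(1 + 10\right) = -5 + 11 = 6$)
$\frac{-4 + V{\left(-4 \right)}}{-5 + 4} \cdot 43 = \frac{-4 + 6}{-5 + 4} \cdot 43 = \frac{2}{-1} \cdot 43 = 2 \left(-1\right) 43 = \left(-2\right) 43 = -86$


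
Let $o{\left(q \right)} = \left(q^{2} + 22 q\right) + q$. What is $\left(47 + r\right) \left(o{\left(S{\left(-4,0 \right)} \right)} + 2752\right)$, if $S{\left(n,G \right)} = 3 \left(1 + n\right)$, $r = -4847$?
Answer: $-12604800$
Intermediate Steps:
$S{\left(n,G \right)} = 3 + 3 n$
$o{\left(q \right)} = q^{2} + 23 q$
$\left(47 + r\right) \left(o{\left(S{\left(-4,0 \right)} \right)} + 2752\right) = \left(47 - 4847\right) \left(\left(3 + 3 \left(-4\right)\right) \left(23 + \left(3 + 3 \left(-4\right)\right)\right) + 2752\right) = - 4800 \left(\left(3 - 12\right) \left(23 + \left(3 - 12\right)\right) + 2752\right) = - 4800 \left(- 9 \left(23 - 9\right) + 2752\right) = - 4800 \left(\left(-9\right) 14 + 2752\right) = - 4800 \left(-126 + 2752\right) = \left(-4800\right) 2626 = -12604800$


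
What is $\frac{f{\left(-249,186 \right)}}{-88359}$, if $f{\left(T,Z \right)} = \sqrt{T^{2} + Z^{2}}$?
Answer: $- \frac{\sqrt{10733}}{29453} \approx -0.0035175$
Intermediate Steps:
$\frac{f{\left(-249,186 \right)}}{-88359} = \frac{\sqrt{\left(-249\right)^{2} + 186^{2}}}{-88359} = \sqrt{62001 + 34596} \left(- \frac{1}{88359}\right) = \sqrt{96597} \left(- \frac{1}{88359}\right) = 3 \sqrt{10733} \left(- \frac{1}{88359}\right) = - \frac{\sqrt{10733}}{29453}$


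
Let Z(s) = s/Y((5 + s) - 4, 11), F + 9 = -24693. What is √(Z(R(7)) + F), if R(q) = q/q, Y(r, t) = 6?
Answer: I*√889266/6 ≈ 157.17*I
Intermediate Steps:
F = -24702 (F = -9 - 24693 = -24702)
R(q) = 1
Z(s) = s/6
√(Z(R(7)) + F) = √((⅙)*1 - 24702) = √(⅙ - 24702) = √(-148211/6) = I*√889266/6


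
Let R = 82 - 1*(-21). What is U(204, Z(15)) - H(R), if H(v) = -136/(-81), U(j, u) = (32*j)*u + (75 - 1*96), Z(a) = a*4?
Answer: 31724243/81 ≈ 3.9166e+5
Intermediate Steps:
Z(a) = 4*a
U(j, u) = -21 + 32*j*u (U(j, u) = 32*j*u + (75 - 96) = 32*j*u - 21 = -21 + 32*j*u)
R = 103 (R = 82 + 21 = 103)
H(v) = 136/81 (H(v) = -136*(-1/81) = 136/81)
U(204, Z(15)) - H(R) = (-21 + 32*204*(4*15)) - 1*136/81 = (-21 + 32*204*60) - 136/81 = (-21 + 391680) - 136/81 = 391659 - 136/81 = 31724243/81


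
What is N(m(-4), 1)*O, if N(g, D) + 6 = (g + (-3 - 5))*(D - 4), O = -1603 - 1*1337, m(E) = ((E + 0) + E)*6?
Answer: -476280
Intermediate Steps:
m(E) = 12*E (m(E) = (E + E)*6 = (2*E)*6 = 12*E)
O = -2940 (O = -1603 - 1337 = -2940)
N(g, D) = -6 + (-8 + g)*(-4 + D) (N(g, D) = -6 + (g + (-3 - 5))*(D - 4) = -6 + (g - 8)*(-4 + D) = -6 + (-8 + g)*(-4 + D))
N(m(-4), 1)*O = (26 - 8*1 - 48*(-4) + 1*(12*(-4)))*(-2940) = (26 - 8 - 4*(-48) + 1*(-48))*(-2940) = (26 - 8 + 192 - 48)*(-2940) = 162*(-2940) = -476280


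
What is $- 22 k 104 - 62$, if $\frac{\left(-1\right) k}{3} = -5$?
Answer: $-34382$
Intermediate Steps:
$k = 15$ ($k = \left(-3\right) \left(-5\right) = 15$)
$- 22 k 104 - 62 = \left(-22\right) 15 \cdot 104 - 62 = \left(-330\right) 104 - 62 = -34320 - 62 = -34382$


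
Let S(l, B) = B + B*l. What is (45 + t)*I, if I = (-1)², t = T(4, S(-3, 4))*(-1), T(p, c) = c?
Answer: 53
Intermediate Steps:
t = 8 (t = (4*(1 - 3))*(-1) = (4*(-2))*(-1) = -8*(-1) = 8)
I = 1
(45 + t)*I = (45 + 8)*1 = 53*1 = 53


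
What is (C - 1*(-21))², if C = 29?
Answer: 2500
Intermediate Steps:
(C - 1*(-21))² = (29 - 1*(-21))² = (29 + 21)² = 50² = 2500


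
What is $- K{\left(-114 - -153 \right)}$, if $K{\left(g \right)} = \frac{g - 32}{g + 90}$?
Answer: $- \frac{7}{129} \approx -0.054264$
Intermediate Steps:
$K{\left(g \right)} = \frac{-32 + g}{90 + g}$
$- K{\left(-114 - -153 \right)} = - \frac{-32 - -39}{90 - -39} = - \frac{-32 + \left(-114 + 153\right)}{90 + \left(-114 + 153\right)} = - \frac{-32 + 39}{90 + 39} = - \frac{7}{129}$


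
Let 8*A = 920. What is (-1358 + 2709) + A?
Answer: 1466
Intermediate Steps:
A = 115 (A = (1/8)*920 = 115)
(-1358 + 2709) + A = (-1358 + 2709) + 115 = 1351 + 115 = 1466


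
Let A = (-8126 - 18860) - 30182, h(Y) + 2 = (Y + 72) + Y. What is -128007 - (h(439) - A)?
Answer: -186123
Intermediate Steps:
h(Y) = 70 + 2*Y (h(Y) = -2 + ((Y + 72) + Y) = -2 + ((72 + Y) + Y) = -2 + (72 + 2*Y) = 70 + 2*Y)
A = -57168 (A = -26986 - 30182 = -57168)
-128007 - (h(439) - A) = -128007 - ((70 + 2*439) - 1*(-57168)) = -128007 - ((70 + 878) + 57168) = -128007 - (948 + 57168) = -128007 - 1*58116 = -128007 - 58116 = -186123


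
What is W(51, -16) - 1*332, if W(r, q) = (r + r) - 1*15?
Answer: -245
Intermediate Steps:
W(r, q) = -15 + 2*r (W(r, q) = 2*r - 15 = -15 + 2*r)
W(51, -16) - 1*332 = (-15 + 2*51) - 1*332 = (-15 + 102) - 332 = 87 - 332 = -245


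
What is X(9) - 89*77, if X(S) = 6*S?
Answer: -6799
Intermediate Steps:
X(9) - 89*77 = 6*9 - 89*77 = 54 - 6853 = -6799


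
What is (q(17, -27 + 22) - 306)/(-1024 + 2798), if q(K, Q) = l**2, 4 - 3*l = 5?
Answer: -2753/15966 ≈ -0.17243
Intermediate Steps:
l = -1/3 (l = 4/3 - 1/3*5 = 4/3 - 5/3 = -1/3 ≈ -0.33333)
q(K, Q) = 1/9 (q(K, Q) = (-1/3)**2 = 1/9)
(q(17, -27 + 22) - 306)/(-1024 + 2798) = (1/9 - 306)/(-1024 + 2798) = -2753/9/1774 = -2753/9*1/1774 = -2753/15966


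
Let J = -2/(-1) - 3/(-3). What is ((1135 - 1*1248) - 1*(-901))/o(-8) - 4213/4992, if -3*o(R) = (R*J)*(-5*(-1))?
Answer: 470647/24960 ≈ 18.856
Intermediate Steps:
J = 3 (J = -2*(-1) - 3*(-⅓) = 2 + 1 = 3)
o(R) = -5*R (o(R) = -R*3*(-5*(-1))/3 = -3*R*5/3 = -5*R)
((1135 - 1*1248) - 1*(-901))/o(-8) - 4213/4992 = ((1135 - 1*1248) - 1*(-901))/((-5*(-8))) - 4213/4992 = ((1135 - 1248) + 901)/40 - 4213*1/4992 = (-113 + 901)*(1/40) - 4213/4992 = 788*(1/40) - 4213/4992 = 197/10 - 4213/4992 = 470647/24960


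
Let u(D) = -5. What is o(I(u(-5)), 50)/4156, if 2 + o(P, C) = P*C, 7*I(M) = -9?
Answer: -116/7273 ≈ -0.015949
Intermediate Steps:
I(M) = -9/7 (I(M) = (1/7)*(-9) = -9/7)
o(P, C) = -2 + C*P (o(P, C) = -2 + P*C = -2 + C*P)
o(I(u(-5)), 50)/4156 = (-2 + 50*(-9/7))/4156 = (-2 - 450/7)*(1/4156) = -464/7*1/4156 = -116/7273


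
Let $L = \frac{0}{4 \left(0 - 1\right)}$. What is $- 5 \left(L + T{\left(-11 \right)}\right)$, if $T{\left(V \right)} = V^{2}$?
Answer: $-605$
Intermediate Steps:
$L = 0$ ($L = \frac{0}{4 \left(-1\right)} = \frac{0}{-4} = 0 \left(- \frac{1}{4}\right) = 0$)
$- 5 \left(L + T{\left(-11 \right)}\right) = - 5 \left(0 + \left(-11\right)^{2}\right) = - 5 \left(0 + 121\right) = \left(-5\right) 121 = -605$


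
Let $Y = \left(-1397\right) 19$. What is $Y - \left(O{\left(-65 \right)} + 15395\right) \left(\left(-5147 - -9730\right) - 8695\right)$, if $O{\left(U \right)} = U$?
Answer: $63010417$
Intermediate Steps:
$Y = -26543$
$Y - \left(O{\left(-65 \right)} + 15395\right) \left(\left(-5147 - -9730\right) - 8695\right) = -26543 - \left(-65 + 15395\right) \left(\left(-5147 - -9730\right) - 8695\right) = -26543 - 15330 \left(\left(-5147 + 9730\right) - 8695\right) = -26543 - 15330 \left(4583 - 8695\right) = -26543 - 15330 \left(-4112\right) = -26543 - -63036960 = -26543 + 63036960 = 63010417$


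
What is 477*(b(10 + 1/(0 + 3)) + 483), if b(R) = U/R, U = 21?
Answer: 7172172/31 ≈ 2.3136e+5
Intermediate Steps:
b(R) = 21/R
477*(b(10 + 1/(0 + 3)) + 483) = 477*(21/(10 + 1/(0 + 3)) + 483) = 477*(21/(10 + 1/3) + 483) = 477*(21/(10 + ⅓) + 483) = 477*(21/(31/3) + 483) = 477*(21*(3/31) + 483) = 477*(63/31 + 483) = 477*(15036/31) = 7172172/31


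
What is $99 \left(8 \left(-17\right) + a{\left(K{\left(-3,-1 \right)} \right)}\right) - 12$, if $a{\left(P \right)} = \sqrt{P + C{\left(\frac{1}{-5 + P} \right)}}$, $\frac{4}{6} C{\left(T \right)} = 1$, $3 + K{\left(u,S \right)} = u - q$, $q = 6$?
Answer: $-13476 + \frac{99 i \sqrt{42}}{2} \approx -13476.0 + 320.8 i$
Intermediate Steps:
$K{\left(u,S \right)} = -9 + u$ ($K{\left(u,S \right)} = -3 + \left(u - 6\right) = -3 + \left(-6 + u\right) = -9 + u$)
$C{\left(T \right)} = \frac{3}{2}$ ($C{\left(T \right)} = \frac{3}{2} \cdot 1 = \frac{3}{2}$)
$a{\left(P \right)} = \sqrt{\frac{3}{2} + P}$ ($a{\left(P \right)} = \sqrt{P + \frac{3}{2}} = \sqrt{\frac{3}{2} + P}$)
$99 \left(8 \left(-17\right) + a{\left(K{\left(-3,-1 \right)} \right)}\right) - 12 = 99 \left(8 \left(-17\right) + \frac{\sqrt{6 + 4 \left(-9 - 3\right)}}{2}\right) - 12 = 99 \left(-136 + \frac{\sqrt{6 + 4 \left(-12\right)}}{2}\right) - 12 = 99 \left(-136 + \frac{\sqrt{6 - 48}}{2}\right) - 12 = 99 \left(-136 + \frac{\sqrt{-42}}{2}\right) - 12 = 99 \left(-136 + \frac{i \sqrt{42}}{2}\right) - 12 = \left(-13464 + \frac{99 i \sqrt{42}}{2}\right) - 12 = -13476 + \frac{99 i \sqrt{42}}{2}$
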